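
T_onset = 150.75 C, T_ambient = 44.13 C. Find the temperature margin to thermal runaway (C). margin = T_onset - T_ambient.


Safety margin = 150.75 C - 44.13 C = 106.62 C

106.62 C


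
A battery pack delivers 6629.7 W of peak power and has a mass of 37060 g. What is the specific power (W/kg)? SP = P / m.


Convert: m = 37060 g = 37.06 kg
SP = P / m = 6629.7 / 37.06 = 178.9 W/kg

178.9 W/kg


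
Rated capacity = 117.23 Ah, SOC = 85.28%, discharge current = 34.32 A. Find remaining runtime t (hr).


Step 1: remaining = SOC/100 * C_total = 85.28/100 * 117.23 = 99.974 Ah
Step 2: t = remaining / I = 99.974 / 34.32 = 2.913 hr

2.913 hr


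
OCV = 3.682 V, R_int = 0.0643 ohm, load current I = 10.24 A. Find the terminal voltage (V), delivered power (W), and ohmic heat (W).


Step 1: V_terminal = OCV - I*R = 3.682 - 10.24 * 0.0643 = 3.0236 V
Step 2: P_out = V_terminal * I = 3.0236 * 10.24 = 30.96 W
Step 3: Q = I^2 * R = 10.24^2 * 0.0643 = 6.742 W

V=3.0236 V, P=30.96 W, Q=6.742 W


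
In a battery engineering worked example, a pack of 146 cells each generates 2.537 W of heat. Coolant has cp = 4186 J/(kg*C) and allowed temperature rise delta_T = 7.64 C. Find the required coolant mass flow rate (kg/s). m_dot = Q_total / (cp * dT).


Q_total = 146 * 2.537 = 370.4 W
m_dot = Q_total / (cp * dT) = 370.4 / (4186 * 7.64) = 0.01158 kg/s

0.01158 kg/s


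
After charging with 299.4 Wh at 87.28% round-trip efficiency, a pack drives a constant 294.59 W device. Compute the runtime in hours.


Step 1: E_discharge = eta/100 * E_charge = 87.28/100 * 299.4 = 261.32 Wh
Step 2: t = E_discharge / P = 261.32 / 294.59 = 0.8871 hr

0.8871 hr


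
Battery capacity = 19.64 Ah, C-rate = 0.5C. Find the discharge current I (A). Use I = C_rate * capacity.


I = C_rate * capacity = 0.5 * 19.64 = 9.82 A

9.82 A


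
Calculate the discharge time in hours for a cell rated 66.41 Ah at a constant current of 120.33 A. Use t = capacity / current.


Runtime = 66.41 Ah / 120.33 A = 0.5519 hr

0.5519 hr


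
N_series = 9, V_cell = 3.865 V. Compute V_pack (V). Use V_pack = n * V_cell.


Series voltages add: 9 * 3.865 V = 34.785 V

34.785 V


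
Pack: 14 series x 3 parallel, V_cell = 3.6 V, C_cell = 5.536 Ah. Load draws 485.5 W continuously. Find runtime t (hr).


Step 1: E_pack = Ns * V_cell * Np * C_cell = 14 * 3.6 * 3 * 5.536 = 837.04 Wh
Step 2: t = E_pack / P = 837.04 / 485.5 = 1.724 hr

1.724 hr


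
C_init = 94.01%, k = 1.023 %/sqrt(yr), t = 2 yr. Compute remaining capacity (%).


sqrt(t) = sqrt(2) = 1.4142
C_final = 94.01 - 1.023 * 1.4142 = 92.56%

92.56%


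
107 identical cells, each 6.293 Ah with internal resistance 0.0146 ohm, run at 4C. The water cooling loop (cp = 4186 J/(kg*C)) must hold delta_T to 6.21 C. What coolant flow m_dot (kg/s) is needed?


Step 1: I = 4 * 6.293 = 25.172 A
Step 2: Q_cell = I^2 * R = 25.172^2 * 0.0146 = 9.251 W
Step 3: Q_total = 107 * 9.251 = 989.86 W
Step 4: m_dot = Q_total / (cp * dT) = 989.86 / (4186 * 6.21) = 0.03808 kg/s

0.03808 kg/s


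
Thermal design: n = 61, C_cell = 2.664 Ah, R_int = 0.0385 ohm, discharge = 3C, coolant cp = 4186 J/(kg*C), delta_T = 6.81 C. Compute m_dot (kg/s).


Step 1: I = 3 * 2.664 = 7.992 A
Step 2: Q_cell = I^2 * R = 7.992^2 * 0.0385 = 2.4591 W
Step 3: Q_total = 61 * 2.4591 = 150.01 W
Step 4: m_dot = Q_total / (cp * dT) = 150.01 / (4186 * 6.81) = 0.005262 kg/s

0.005262 kg/s


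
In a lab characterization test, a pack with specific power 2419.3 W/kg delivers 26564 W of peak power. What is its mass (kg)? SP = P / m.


m = P / SP = 26564 / 2419.3 = 10.98 kg

10.98 kg


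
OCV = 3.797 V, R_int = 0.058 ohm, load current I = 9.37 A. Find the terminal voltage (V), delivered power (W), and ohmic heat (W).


Step 1: V_terminal = OCV - I*R = 3.797 - 9.37 * 0.058 = 3.2535 V
Step 2: P_out = V_terminal * I = 3.2535 * 9.37 = 30.49 W
Step 3: Q = I^2 * R = 9.37^2 * 0.058 = 5.092 W

V=3.2535 V, P=30.49 W, Q=5.092 W


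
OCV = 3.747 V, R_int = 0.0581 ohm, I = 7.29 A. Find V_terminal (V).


V = OCV - I*R = 3.747 - 7.29 * 0.0581 = 3.323 V

3.323 V


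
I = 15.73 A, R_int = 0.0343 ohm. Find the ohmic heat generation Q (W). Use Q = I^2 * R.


Q = I^2 * R = 15.73^2 * 0.0343 = 8.487 W

8.487 W


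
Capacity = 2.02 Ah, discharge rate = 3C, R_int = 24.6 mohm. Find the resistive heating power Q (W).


Convert: R = 24.6 mohm = 0.0246 ohm
Step 1: I = C_rate * capacity = 3 * 2.02 = 6.06 A
Step 2: Q = I^2 * R = 6.06^2 * 0.0246 = 36.724 * 0.0246 = 0.9034 W

0.9034 W


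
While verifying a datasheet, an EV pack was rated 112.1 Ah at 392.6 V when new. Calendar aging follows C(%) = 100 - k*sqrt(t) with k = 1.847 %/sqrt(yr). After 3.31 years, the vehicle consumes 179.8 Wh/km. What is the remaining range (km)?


Step 1: capacity retention = 100 - 1.847 * sqrt(3.31) = 100 - 1.847 * 1.8193 = 96.64%
Step 2: C_now = 112.1 * 96.64/100 = 108.33 Ah
Step 3: E_pack = V * C_now = 392.6 * 108.33 = 42530 Wh
Step 4: range = E_pack / consumption = 42530 / 179.8 = 236.5 km

236.5 km


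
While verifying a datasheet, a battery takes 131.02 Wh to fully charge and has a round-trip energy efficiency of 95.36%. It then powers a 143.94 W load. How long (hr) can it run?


Step 1: E_discharge = eta/100 * E_charge = 95.36/100 * 131.02 = 124.94 Wh
Step 2: t = E_discharge / P = 124.94 / 143.94 = 0.8680 hr

0.8680 hr


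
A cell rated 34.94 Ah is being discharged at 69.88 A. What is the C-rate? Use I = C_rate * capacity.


Rearranging: C_rate = 69.88 / 34.94 = 2C

2C


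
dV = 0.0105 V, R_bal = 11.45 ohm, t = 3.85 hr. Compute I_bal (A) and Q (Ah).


I_bal = dV / R = 0.0105 / 11.45 = 9.1703e-04 A
Q = I_bal * t = 9.1703e-04 * 3.85 = 0.003531 Ah

I=9.1703e-04 A, Q=0.003531 Ah


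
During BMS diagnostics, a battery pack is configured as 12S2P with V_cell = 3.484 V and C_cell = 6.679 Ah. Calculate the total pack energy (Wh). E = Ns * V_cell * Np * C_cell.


V_pack = 12 * 3.484 = 41.808 V
C_pack = 2 * 6.679 = 13.358 Ah
E = V_pack * C_pack = 41.808 * 13.358 = 558.5 Wh

558.5 Wh


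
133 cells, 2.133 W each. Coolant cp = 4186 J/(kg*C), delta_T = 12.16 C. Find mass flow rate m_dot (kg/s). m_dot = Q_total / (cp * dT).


Step 1: Total heat Q = 133 * 2.133 W = 283.69 W
Step 2: denom = cp * dT = 4186 * 12.16 = 50902
Step 3: m_dot = 283.69 / 50902 = 0.005573 kg/s

0.005573 kg/s


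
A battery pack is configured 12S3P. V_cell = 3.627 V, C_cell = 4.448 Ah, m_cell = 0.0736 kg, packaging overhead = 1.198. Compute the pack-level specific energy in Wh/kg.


Step 1: V_pack = 12 * 3.627 = 43.524 V
Step 2: C_pack = 3 * 4.448 = 13.344 Ah
Step 3: E_pack = V_pack * C_pack = 43.524 * 13.344 = 580.78 Wh
Step 4: m_pack = 12 * 3 * 0.0736 * 1.198 = 3.1742 kg
Step 5: ED = E_pack / m_pack = 580.78 / 3.1742 = 183.0 Wh/kg

183.0 Wh/kg


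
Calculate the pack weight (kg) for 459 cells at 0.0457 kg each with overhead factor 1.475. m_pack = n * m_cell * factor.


m_pack = n * m_cell * overhead = 459 * 0.0457 * 1.475 = 30.94 kg

30.94 kg


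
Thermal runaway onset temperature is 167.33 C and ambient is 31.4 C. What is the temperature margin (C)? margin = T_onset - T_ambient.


margin = T_onset - T_ambient = 167.33 - 31.4 = 135.93 C

135.93 C


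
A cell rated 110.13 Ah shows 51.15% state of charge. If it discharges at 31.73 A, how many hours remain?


Step 1: remaining = SOC/100 * C_total = 51.15/100 * 110.13 = 56.331 Ah
Step 2: t = remaining / I = 56.331 / 31.73 = 1.775 hr

1.775 hr


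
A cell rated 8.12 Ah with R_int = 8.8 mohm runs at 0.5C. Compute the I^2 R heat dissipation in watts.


Convert: R = 8.8 mohm = 0.0088 ohm
Step 1: I = C_rate * capacity = 0.5 * 8.12 = 4.06 A
Step 2: Q = I^2 * R = 4.06^2 * 0.0088 = 16.484 * 0.0088 = 0.1451 W

0.1451 W


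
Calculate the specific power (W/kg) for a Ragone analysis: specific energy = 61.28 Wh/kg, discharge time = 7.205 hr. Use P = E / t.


P_specific = E / t = 61.28 / 7.205 = 8.505 W/kg

8.505 W/kg


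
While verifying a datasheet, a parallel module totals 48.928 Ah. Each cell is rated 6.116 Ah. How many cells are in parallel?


n = C_total / C_cell = 48.928 / 6.116 = 8

8


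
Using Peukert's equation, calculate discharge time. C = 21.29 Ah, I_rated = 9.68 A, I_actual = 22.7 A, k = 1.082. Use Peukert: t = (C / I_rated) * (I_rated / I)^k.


Step 1: t_rated = C / I_rated = 21.29 / 9.68 = 2.1994 hr
Step 2: ratio = 9.68 / 22.7 = 0.42643
Step 3: ratio^k = 0.42643^1.082 = 0.39764
Step 4: t = t_rated * ratio^k = 2.1994 * 0.39764 = 0.8746 hr

0.8746 hr


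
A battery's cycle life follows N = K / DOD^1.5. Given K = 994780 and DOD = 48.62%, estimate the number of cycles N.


DOD^1.5 = 339.02
N = K / DOD^1.5 = 994780 / 339.02 = 2934

2934 cycles


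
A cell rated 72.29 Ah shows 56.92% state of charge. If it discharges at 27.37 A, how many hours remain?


Step 1: remaining = SOC/100 * C_total = 56.92/100 * 72.29 = 41.147 Ah
Step 2: t = remaining / I = 41.147 / 27.37 = 1.503 hr

1.503 hr


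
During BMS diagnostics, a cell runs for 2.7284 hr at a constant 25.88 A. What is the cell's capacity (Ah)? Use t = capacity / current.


C = I * t = 25.88 * 2.7284 = 70.61 Ah

70.61 Ah


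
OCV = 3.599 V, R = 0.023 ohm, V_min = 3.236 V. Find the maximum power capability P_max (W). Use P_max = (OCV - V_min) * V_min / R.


dV = OCV - V_min = 0.363 V (so I_max = dV / R)
P_max = dV * V_min / R = 0.363 * 3.236 / 0.023 = 51.07 W

51.07 W


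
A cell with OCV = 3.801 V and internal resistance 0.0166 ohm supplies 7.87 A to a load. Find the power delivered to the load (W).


Step 1: V_terminal = OCV - I*R = 3.801 - 7.87 * 0.0166 = 3.6704 V
Step 2: P_out = V_terminal * I = 3.6704 * 7.87 = 28.89 W

28.89 W


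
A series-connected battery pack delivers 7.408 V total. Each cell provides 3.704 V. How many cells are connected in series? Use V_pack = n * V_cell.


n = V_pack / V_cell = 7.408 / 3.704 = 2

2


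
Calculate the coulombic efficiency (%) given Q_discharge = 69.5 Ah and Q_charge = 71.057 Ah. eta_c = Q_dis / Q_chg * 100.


eta_c = Q_dis / Q_chg * 100 = 69.5 / 71.057 * 100 = 97.81%

97.81%


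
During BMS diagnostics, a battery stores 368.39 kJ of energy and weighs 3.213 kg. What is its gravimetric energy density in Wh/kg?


Convert: E = 368.39 kJ = 102.33 Wh
ED = E / m = 102.33 / 3.213 = 31.85 Wh/kg

31.85 Wh/kg


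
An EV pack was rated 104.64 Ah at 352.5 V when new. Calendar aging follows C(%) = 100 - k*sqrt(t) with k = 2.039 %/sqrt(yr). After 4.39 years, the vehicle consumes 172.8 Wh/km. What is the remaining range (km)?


Step 1: capacity retention = 100 - 2.039 * sqrt(4.39) = 100 - 2.039 * 2.0952 = 95.728%
Step 2: C_now = 104.64 * 95.728/100 = 100.17 Ah
Step 3: E_pack = V * C_now = 352.5 * 100.17 = 35310 Wh
Step 4: range = E_pack / consumption = 35310 / 172.8 = 204.3 km

204.3 km


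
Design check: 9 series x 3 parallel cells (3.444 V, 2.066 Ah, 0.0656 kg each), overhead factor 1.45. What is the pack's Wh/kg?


Step 1: V_pack = 9 * 3.444 = 30.996 V
Step 2: C_pack = 3 * 2.066 = 6.198 Ah
Step 3: E_pack = V_pack * C_pack = 30.996 * 6.198 = 192.11 Wh
Step 4: m_pack = 9 * 3 * 0.0656 * 1.45 = 2.5682 kg
Step 5: ED = E_pack / m_pack = 192.11 / 2.5682 = 74.80 Wh/kg

74.80 Wh/kg


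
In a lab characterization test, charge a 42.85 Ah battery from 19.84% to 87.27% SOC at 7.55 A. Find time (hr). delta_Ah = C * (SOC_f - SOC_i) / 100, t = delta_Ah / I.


Step 1: dSOC = 87.27% - 19.84% = 67.43%
Step 2: delta_Ah = 42.85 * 67.43 / 100 = 28.894 Ah
Step 3: t = 28.894 / 7.55 = 3.827 hr

3.827 hr


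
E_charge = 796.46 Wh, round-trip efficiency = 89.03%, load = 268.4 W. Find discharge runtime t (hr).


Step 1: E_discharge = eta/100 * E_charge = 89.03/100 * 796.46 = 709.09 Wh
Step 2: t = E_discharge / P = 709.09 / 268.4 = 2.642 hr

2.642 hr


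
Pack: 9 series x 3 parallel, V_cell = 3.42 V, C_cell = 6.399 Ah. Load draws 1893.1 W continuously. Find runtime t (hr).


Step 1: E_pack = Ns * V_cell * Np * C_cell = 9 * 3.42 * 3 * 6.399 = 590.88 Wh
Step 2: t = E_pack / P = 590.88 / 1893.1 = 0.3121 hr

0.3121 hr


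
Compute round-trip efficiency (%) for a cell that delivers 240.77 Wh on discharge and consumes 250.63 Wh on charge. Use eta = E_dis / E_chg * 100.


eta_e = E_dis / E_chg * 100 = 240.77 / 250.63 * 100 = 96.07%

96.07%


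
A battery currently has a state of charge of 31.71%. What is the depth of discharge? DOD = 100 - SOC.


Complement of SOC: DOD = 100% - 31.71% = 68.29%

68.29%


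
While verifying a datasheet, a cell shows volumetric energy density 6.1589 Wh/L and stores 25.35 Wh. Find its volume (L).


V = E / ED = 25.35 / 6.1589 = 4.116 L

4.116 L


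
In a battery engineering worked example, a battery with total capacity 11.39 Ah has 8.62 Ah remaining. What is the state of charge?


SOC% = 8.62 / 11.39 * 100 = 75.68%

75.68%


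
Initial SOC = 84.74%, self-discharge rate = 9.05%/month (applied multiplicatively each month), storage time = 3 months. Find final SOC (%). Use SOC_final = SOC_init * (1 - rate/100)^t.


decay = (1 - 9.05/100)^3 = 0.75233
SOC_final = 84.74 * 0.75233 = 63.75%

63.75%


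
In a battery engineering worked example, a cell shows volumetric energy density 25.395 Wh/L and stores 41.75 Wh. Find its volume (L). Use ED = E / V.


V = E / ED = 41.75 / 25.395 = 1.644 L

1.644 L


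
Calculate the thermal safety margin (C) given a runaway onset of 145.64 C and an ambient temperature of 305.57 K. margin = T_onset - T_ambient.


Convert: T_ambient = 305.57 K = 32.42 C
margin = 145.64 - 32.42 = 113.22 C

113.22 C


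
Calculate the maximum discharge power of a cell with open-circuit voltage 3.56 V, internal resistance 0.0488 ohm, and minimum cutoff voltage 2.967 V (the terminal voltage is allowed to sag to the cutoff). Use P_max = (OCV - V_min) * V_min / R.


dV = OCV - V_min = 0.593 V (so I_max = dV / R)
P_max = dV * V_min / R = 0.593 * 2.967 / 0.0488 = 36.05 W

36.05 W


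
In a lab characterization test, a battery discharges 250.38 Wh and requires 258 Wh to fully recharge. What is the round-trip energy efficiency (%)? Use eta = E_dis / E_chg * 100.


Round-trip efficiency = 250.38/258 * 100% = 97.05%

97.05%


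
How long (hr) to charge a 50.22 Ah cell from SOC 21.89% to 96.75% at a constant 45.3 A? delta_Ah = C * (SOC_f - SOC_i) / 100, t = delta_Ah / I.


delta_Ah = 50.22 * (96.75 - 21.89) / 100 = 37.595 Ah
t = delta_Ah / I = 37.595 / 45.3 = 0.8299 hr

0.8299 hr


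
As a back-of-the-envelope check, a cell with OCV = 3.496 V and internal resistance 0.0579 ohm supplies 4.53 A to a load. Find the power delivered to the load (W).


Step 1: V_terminal = OCV - I*R = 3.496 - 4.53 * 0.0579 = 3.2337 V
Step 2: P_out = V_terminal * I = 3.2337 * 4.53 = 14.65 W

14.65 W


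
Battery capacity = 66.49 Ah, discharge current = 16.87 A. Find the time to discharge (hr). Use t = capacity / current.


Runtime = 66.49 Ah / 16.87 A = 3.941 hr

3.941 hr


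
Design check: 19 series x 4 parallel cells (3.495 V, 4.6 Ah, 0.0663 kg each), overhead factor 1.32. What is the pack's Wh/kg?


Step 1: V_pack = 19 * 3.495 = 66.405 V
Step 2: C_pack = 4 * 4.6 = 18.4 Ah
Step 3: E_pack = V_pack * C_pack = 66.405 * 18.4 = 1221.9 Wh
Step 4: m_pack = 19 * 4 * 0.0663 * 1.32 = 6.6512 kg
Step 5: ED = E_pack / m_pack = 1221.9 / 6.6512 = 183.7 Wh/kg

183.7 Wh/kg


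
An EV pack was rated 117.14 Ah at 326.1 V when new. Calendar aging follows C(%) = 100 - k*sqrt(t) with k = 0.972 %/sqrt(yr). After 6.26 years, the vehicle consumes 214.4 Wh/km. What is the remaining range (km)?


Step 1: capacity retention = 100 - 0.972 * sqrt(6.26) = 100 - 0.972 * 2.502 = 97.568%
Step 2: C_now = 117.14 * 97.568/100 = 114.29 Ah
Step 3: E_pack = V * C_now = 326.1 * 114.29 = 37270 Wh
Step 4: range = E_pack / consumption = 37270 / 214.4 = 173.8 km

173.8 km


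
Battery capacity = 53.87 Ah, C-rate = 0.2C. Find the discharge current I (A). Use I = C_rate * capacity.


At 0.2C: I = 0.2 * 53.87 Ah = 10.774 A

10.774 A


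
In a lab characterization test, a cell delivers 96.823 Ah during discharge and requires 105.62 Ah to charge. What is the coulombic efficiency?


Coulombic efficiency = 96.823/105.62 * 100% = 91.67%

91.67%


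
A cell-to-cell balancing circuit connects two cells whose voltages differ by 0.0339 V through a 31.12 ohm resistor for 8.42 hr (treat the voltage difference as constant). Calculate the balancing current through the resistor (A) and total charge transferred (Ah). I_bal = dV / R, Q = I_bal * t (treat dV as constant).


I_bal = dV / R = 0.0339 / 31.12 = 0.0010893 A
Q = I_bal * t = 0.0010893 * 8.42 = 0.009172 Ah

I=0.0010893 A, Q=0.009172 Ah


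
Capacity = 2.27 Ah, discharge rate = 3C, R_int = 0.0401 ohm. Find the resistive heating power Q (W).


Step 1: I = C_rate * capacity = 3 * 2.27 = 6.81 A
Step 2: Q = I^2 * R = 6.81^2 * 0.0401 = 46.376 * 0.0401 = 1.860 W

1.860 W


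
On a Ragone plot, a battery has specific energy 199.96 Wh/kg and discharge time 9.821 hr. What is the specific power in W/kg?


P_specific = E / t = 199.96 / 9.821 = 20.36 W/kg

20.36 W/kg


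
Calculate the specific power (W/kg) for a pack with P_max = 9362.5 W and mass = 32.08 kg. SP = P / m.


Specific power = 9362.5 W / 32.08 kg = 291.8 W/kg

291.8 W/kg


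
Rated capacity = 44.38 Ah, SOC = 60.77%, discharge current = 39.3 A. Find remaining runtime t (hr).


Step 1: remaining = SOC/100 * C_total = 60.77/100 * 44.38 = 26.97 Ah
Step 2: t = remaining / I = 26.97 / 39.3 = 0.6863 hr

0.6863 hr


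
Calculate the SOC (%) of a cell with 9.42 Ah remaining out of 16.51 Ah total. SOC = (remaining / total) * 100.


SOC = (remaining / total) * 100 = (9.42 / 16.51) * 100 = 57.06%

57.06%


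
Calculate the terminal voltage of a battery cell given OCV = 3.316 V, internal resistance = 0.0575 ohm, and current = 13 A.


IR drop = 13 * 0.0575 = 0.7475 V
V = 3.316 - 0.7475 = 2.569 V

2.569 V


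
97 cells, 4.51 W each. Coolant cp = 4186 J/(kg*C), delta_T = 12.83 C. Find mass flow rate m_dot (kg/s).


Step 1: Total heat Q = 97 * 4.51 W = 437.47 W
Step 2: denom = cp * dT = 4186 * 12.83 = 53706
Step 3: m_dot = 437.47 / 53706 = 0.008146 kg/s

0.008146 kg/s


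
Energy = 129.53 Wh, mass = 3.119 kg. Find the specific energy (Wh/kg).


Specific energy = 129.53 Wh / 3.119 kg = 41.53 Wh/kg

41.53 Wh/kg


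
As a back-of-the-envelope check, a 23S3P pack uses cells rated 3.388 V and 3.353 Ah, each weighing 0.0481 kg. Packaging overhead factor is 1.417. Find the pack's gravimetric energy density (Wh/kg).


Step 1: V_pack = 23 * 3.388 = 77.924 V
Step 2: C_pack = 3 * 3.353 = 10.059 Ah
Step 3: E_pack = V_pack * C_pack = 77.924 * 10.059 = 783.84 Wh
Step 4: m_pack = 23 * 3 * 0.0481 * 1.417 = 4.7029 kg
Step 5: ED = E_pack / m_pack = 783.84 / 4.7029 = 166.7 Wh/kg

166.7 Wh/kg


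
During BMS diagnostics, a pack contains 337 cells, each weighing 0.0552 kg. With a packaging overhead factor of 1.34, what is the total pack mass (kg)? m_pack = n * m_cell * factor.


Cell mass sum = 337 * 0.0552 = 18.602 kg
With overhead 1.34: m_pack = 18.602 * 1.34 = 24.93 kg

24.93 kg


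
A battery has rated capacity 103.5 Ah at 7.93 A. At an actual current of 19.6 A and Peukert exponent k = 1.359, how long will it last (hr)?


Step 1: t_rated = C / I_rated = 103.5 / 7.93 = 13.052 hr
Step 2: ratio = 7.93 / 19.6 = 0.40459
Step 3: ratio^k = 0.40459^1.359 = 0.29237
Step 4: t = t_rated * ratio^k = 13.052 * 0.29237 = 3.816 hr

3.816 hr


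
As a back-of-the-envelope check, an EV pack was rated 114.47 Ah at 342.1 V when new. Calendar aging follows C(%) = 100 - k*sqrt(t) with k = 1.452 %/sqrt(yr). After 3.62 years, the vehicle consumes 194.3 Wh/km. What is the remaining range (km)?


Step 1: capacity retention = 100 - 1.452 * sqrt(3.62) = 100 - 1.452 * 1.9026 = 97.237%
Step 2: C_now = 114.47 * 97.237/100 = 111.31 Ah
Step 3: E_pack = V * C_now = 342.1 * 111.31 = 38079 Wh
Step 4: range = E_pack / consumption = 38079 / 194.3 = 196.0 km

196.0 km


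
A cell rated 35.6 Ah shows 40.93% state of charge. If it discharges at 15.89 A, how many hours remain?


Step 1: remaining = SOC/100 * C_total = 40.93/100 * 35.6 = 14.571 Ah
Step 2: t = remaining / I = 14.571 / 15.89 = 0.9170 hr

0.9170 hr


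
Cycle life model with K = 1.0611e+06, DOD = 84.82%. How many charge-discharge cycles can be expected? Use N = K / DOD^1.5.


DOD^1.5 = 781.17
N = K / DOD^1.5 = 1.0611e+06 / 781.17 = 1358

1358 cycles


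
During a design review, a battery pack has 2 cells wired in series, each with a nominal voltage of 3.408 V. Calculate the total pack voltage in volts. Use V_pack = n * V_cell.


With 2 cells in series at 3.408 V each, V_pack = 6.816 V

6.816 V


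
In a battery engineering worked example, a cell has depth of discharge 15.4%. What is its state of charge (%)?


SOC = 100 - DOD = 100 - 15.4 = 84.6%

84.6%


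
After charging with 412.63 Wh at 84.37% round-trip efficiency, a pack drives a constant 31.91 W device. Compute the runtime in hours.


Step 1: E_discharge = eta/100 * E_charge = 84.37/100 * 412.63 = 348.14 Wh
Step 2: t = E_discharge / P = 348.14 / 31.91 = 10.91 hr

10.91 hr


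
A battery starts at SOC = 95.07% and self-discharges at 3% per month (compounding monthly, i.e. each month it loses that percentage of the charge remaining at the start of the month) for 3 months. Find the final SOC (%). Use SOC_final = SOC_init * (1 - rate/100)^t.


decay = (1 - 3/100)^3 = 0.91267
SOC_final = 95.07 * 0.91267 = 86.77%

86.77%


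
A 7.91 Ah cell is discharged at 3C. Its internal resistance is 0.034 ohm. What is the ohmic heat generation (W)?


Step 1: I = C_rate * capacity = 3 * 7.91 = 23.73 A
Step 2: Q = I^2 * R = 23.73^2 * 0.034 = 563.11 * 0.034 = 19.15 W

19.15 W


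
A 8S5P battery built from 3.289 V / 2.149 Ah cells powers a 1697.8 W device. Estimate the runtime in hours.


Step 1: E_pack = Ns * V_cell * Np * C_cell = 8 * 3.289 * 5 * 2.149 = 282.72 Wh
Step 2: t = E_pack / P = 282.72 / 1697.8 = 0.1665 hr

0.1665 hr


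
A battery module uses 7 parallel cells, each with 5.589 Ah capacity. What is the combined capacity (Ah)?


C_total = 7 * 5.589 = 39.123 Ah

39.123 Ah


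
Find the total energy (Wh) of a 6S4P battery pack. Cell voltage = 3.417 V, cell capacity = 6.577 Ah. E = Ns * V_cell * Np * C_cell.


V_pack = 6 * 3.417 = 20.502 V
C_pack = 4 * 6.577 = 26.308 Ah
E = V_pack * C_pack = 20.502 * 26.308 = 539.4 Wh

539.4 Wh


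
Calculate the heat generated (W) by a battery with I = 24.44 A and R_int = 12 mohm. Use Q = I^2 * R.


Convert: R = 12 mohm = 0.012 ohm
I^2 = 597.31
Q = 597.31 * 0.012 = 7.168 W

7.168 W


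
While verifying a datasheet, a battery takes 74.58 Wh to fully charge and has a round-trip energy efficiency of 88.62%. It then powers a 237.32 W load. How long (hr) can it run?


Step 1: E_discharge = eta/100 * E_charge = 88.62/100 * 74.58 = 66.093 Wh
Step 2: t = E_discharge / P = 66.093 / 237.32 = 0.2785 hr

0.2785 hr


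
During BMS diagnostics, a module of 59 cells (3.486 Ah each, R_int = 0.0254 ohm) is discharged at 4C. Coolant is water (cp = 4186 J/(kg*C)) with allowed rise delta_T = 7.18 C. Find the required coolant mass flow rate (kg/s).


Step 1: I = 4 * 3.486 = 13.944 A
Step 2: Q_cell = I^2 * R = 13.944^2 * 0.0254 = 4.9387 W
Step 3: Q_total = 59 * 4.9387 = 291.38 W
Step 4: m_dot = Q_total / (cp * dT) = 291.38 / (4186 * 7.18) = 0.009695 kg/s

0.009695 kg/s


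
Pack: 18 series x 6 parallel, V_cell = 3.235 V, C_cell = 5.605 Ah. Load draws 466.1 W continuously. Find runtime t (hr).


Step 1: E_pack = Ns * V_cell * Np * C_cell = 18 * 3.235 * 6 * 5.605 = 1958.3 Wh
Step 2: t = E_pack / P = 1958.3 / 466.1 = 4.201 hr

4.201 hr


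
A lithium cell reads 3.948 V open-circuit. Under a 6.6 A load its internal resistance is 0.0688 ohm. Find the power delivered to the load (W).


Step 1: V_terminal = OCV - I*R = 3.948 - 6.6 * 0.0688 = 3.4939 V
Step 2: P_out = V_terminal * I = 3.4939 * 6.6 = 23.06 W

23.06 W


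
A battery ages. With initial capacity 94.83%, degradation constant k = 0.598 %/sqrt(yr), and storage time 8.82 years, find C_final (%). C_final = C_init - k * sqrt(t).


sqrt(t) = sqrt(8.82) = 2.9698
C_final = 94.83 - 0.598 * 2.9698 = 93.05%

93.05%


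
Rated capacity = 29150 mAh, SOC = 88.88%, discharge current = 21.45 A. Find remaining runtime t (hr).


Convert: C_total = 29150 mAh = 29.15 Ah
Step 1: remaining = SOC/100 * C_total = 88.88/100 * 29.15 = 25.909 Ah
Step 2: t = remaining / I = 25.909 / 21.45 = 1.208 hr

1.208 hr


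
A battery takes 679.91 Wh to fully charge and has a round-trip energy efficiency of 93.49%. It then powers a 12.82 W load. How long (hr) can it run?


Step 1: E_discharge = eta/100 * E_charge = 93.49/100 * 679.91 = 635.65 Wh
Step 2: t = E_discharge / P = 635.65 / 12.82 = 49.58 hr

49.58 hr


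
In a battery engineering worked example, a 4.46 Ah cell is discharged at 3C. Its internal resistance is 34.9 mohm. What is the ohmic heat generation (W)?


Convert: R = 34.9 mohm = 0.0349 ohm
Step 1: I = C_rate * capacity = 3 * 4.46 = 13.38 A
Step 2: Q = I^2 * R = 13.38^2 * 0.0349 = 179.02 * 0.0349 = 6.248 W

6.248 W


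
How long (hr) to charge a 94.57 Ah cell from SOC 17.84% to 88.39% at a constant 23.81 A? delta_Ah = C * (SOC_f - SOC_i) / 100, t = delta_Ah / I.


Step 1: dSOC = 88.39% - 17.84% = 70.55%
Step 2: delta_Ah = 94.57 * 70.55 / 100 = 66.719 Ah
Step 3: t = 66.719 / 23.81 = 2.802 hr

2.802 hr


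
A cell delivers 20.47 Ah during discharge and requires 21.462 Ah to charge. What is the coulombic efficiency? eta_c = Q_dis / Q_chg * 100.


eta_c = Q_dis / Q_chg * 100 = 20.47 / 21.462 * 100 = 95.38%

95.38%


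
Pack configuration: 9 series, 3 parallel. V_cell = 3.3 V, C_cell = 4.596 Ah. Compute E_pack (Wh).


E = Ns * Vcell * Np * Ccell = 9 * 3.3 * 3 * 4.596 = 409.5 Wh

409.5 Wh


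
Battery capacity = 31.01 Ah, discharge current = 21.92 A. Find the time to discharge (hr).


t = capacity / current = 31.01 / 21.92 = 1.415 hr

1.415 hr


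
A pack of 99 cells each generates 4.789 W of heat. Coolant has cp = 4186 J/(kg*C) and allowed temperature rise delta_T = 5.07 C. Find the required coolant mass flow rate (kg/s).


Step 1: Total heat Q = 99 * 4.789 W = 474.11 W
Step 2: denom = cp * dT = 4186 * 5.07 = 21223
Step 3: m_dot = 474.11 / 21223 = 0.02234 kg/s

0.02234 kg/s


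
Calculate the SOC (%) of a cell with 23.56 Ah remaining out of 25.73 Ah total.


SOC = (remaining / total) * 100 = (23.56 / 25.73) * 100 = 91.57%

91.57%


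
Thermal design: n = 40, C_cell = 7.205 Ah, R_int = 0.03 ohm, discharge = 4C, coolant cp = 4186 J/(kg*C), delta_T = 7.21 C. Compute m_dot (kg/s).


Step 1: I = 4 * 7.205 = 28.82 A
Step 2: Q_cell = I^2 * R = 28.82^2 * 0.03 = 24.918 W
Step 3: Q_total = 40 * 24.918 = 996.72 W
Step 4: m_dot = Q_total / (cp * dT) = 996.72 / (4186 * 7.21) = 0.03302 kg/s

0.03302 kg/s


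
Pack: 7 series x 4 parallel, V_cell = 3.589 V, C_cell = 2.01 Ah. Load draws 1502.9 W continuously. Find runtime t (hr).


Step 1: E_pack = Ns * V_cell * Np * C_cell = 7 * 3.589 * 4 * 2.01 = 201.99 Wh
Step 2: t = E_pack / P = 201.99 / 1502.9 = 0.1344 hr

0.1344 hr


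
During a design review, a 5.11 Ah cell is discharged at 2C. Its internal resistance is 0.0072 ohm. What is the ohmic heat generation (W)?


Step 1: I = C_rate * capacity = 2 * 5.11 = 10.22 A
Step 2: Q = I^2 * R = 10.22^2 * 0.0072 = 104.45 * 0.0072 = 0.7520 W

0.7520 W


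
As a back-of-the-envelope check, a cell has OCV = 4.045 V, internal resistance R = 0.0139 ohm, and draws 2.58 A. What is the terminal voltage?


V = OCV - I*R = 4.045 - 2.58 * 0.0139 = 4.009 V

4.009 V


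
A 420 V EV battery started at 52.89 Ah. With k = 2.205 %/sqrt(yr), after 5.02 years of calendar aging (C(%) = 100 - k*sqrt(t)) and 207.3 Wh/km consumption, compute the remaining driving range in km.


Step 1: capacity retention = 100 - 2.205 * sqrt(5.02) = 100 - 2.205 * 2.2405 = 95.06%
Step 2: C_now = 52.89 * 95.06/100 = 50.277 Ah
Step 3: E_pack = V * C_now = 420 * 50.277 = 21116 Wh
Step 4: range = E_pack / consumption = 21116 / 207.3 = 101.9 km

101.9 km


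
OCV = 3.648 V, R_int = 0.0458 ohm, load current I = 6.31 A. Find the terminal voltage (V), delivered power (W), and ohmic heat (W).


Step 1: V_terminal = OCV - I*R = 3.648 - 6.31 * 0.0458 = 3.359 V
Step 2: P_out = V_terminal * I = 3.359 * 6.31 = 21.20 W
Step 3: Q = I^2 * R = 6.31^2 * 0.0458 = 1.824 W

V=3.359 V, P=21.20 W, Q=1.824 W


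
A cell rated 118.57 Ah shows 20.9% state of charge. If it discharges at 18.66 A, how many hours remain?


Step 1: remaining = SOC/100 * C_total = 20.9/100 * 118.57 = 24.781 Ah
Step 2: t = remaining / I = 24.781 / 18.66 = 1.328 hr

1.328 hr


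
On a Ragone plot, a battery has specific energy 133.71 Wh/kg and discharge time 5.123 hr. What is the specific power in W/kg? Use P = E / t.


Specific power = 133.71 Wh/kg / 5.123 hr = 26.10 W/kg

26.10 W/kg


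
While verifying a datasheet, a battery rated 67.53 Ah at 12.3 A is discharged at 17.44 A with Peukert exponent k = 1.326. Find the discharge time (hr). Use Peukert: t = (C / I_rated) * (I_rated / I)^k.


t_rated = C / I_rated = 67.53 / 12.3 = 5.4902 hr
(I_rated/I)^k = (0.70528)^1.326 = 0.6294
t = t_rated * (I_rated/I)^k = 5.4902 * 0.6294 = 3.456 hr

3.456 hr


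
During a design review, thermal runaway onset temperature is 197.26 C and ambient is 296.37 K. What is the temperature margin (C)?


Convert: T_ambient = 296.37 K = 23.22 C
margin = 197.26 - 23.22 = 174.04 C

174.04 C


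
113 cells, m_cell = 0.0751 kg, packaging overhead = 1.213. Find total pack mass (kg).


Cell mass sum = 113 * 0.0751 = 8.4863 kg
With overhead 1.213: m_pack = 8.4863 * 1.213 = 10.29 kg

10.29 kg


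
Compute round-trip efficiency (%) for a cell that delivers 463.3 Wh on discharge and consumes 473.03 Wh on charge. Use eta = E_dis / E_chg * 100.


eta_e = E_dis / E_chg * 100 = 463.3 / 473.03 * 100 = 97.94%

97.94%


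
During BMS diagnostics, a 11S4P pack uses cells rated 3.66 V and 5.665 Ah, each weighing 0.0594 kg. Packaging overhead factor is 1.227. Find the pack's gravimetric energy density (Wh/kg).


Step 1: V_pack = 11 * 3.66 = 40.26 V
Step 2: C_pack = 4 * 5.665 = 22.66 Ah
Step 3: E_pack = V_pack * C_pack = 40.26 * 22.66 = 912.29 Wh
Step 4: m_pack = 11 * 4 * 0.0594 * 1.227 = 3.2069 kg
Step 5: ED = E_pack / m_pack = 912.29 / 3.2069 = 284.5 Wh/kg

284.5 Wh/kg


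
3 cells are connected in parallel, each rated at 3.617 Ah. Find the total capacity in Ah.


C_total = 3 * 3.617 = 10.851 Ah

10.851 Ah


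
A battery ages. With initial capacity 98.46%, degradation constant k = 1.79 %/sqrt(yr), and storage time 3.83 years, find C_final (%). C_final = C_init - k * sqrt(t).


Step 1: sqrt(3.83 yr) = 1.957
Step 2: drop = 1.79 * 1.957 = 3.503
Step 3: C_final = 98.46 - 3.503 = 94.96%

94.96%


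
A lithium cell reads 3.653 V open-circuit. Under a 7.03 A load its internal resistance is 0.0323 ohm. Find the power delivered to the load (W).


Step 1: V_terminal = OCV - I*R = 3.653 - 7.03 * 0.0323 = 3.4259 V
Step 2: P_out = V_terminal * I = 3.4259 * 7.03 = 24.08 W

24.08 W


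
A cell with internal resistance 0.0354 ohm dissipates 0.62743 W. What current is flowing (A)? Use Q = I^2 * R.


I = sqrt(Q / R) = sqrt(0.62743 / 0.0354) = sqrt(17.724) = 4.210 A

4.210 A


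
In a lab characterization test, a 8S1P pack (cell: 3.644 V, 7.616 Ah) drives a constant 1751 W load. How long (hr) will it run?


Step 1: E_pack = Ns * V_cell * Np * C_cell = 8 * 3.644 * 1 * 7.616 = 222.02 Wh
Step 2: t = E_pack / P = 222.02 / 1751 = 0.1268 hr

0.1268 hr


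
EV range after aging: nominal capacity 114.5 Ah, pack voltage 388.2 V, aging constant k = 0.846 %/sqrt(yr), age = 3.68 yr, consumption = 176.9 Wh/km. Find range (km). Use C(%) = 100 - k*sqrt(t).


Step 1: capacity retention = 100 - 0.846 * sqrt(3.68) = 100 - 0.846 * 1.9183 = 98.377%
Step 2: C_now = 114.5 * 98.377/100 = 112.64 Ah
Step 3: E_pack = V * C_now = 388.2 * 112.64 = 43727 Wh
Step 4: range = E_pack / consumption = 43727 / 176.9 = 247.2 km

247.2 km


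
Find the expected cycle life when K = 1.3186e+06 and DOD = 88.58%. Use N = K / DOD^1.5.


DOD^1.5 = 833.69
N = K / DOD^1.5 = 1.3186e+06 / 833.69 = 1582

1582 cycles


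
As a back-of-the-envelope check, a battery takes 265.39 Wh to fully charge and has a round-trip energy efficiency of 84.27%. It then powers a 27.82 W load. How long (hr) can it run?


Step 1: E_discharge = eta/100 * E_charge = 84.27/100 * 265.39 = 223.64 Wh
Step 2: t = E_discharge / P = 223.64 / 27.82 = 8.039 hr

8.039 hr


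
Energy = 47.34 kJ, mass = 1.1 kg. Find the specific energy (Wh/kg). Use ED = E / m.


Convert: E = 47.34 kJ = 13.15 Wh
ED = E / m = 13.15 / 1.1 = 11.95 Wh/kg

11.95 Wh/kg


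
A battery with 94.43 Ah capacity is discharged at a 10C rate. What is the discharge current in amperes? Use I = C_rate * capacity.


I = C_rate * capacity = 10 * 94.43 = 944.3 A

944.3 A


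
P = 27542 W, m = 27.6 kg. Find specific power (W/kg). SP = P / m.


SP = P / m = 27542 / 27.6 = 997.9 W/kg

997.9 W/kg


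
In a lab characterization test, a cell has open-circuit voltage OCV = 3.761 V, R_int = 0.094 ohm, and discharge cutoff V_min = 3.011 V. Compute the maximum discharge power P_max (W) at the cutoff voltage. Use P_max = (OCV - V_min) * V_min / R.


dV = OCV - V_min = 0.75 V (so I_max = dV / R)
P_max = dV * V_min / R = 0.75 * 3.011 / 0.094 = 24.02 W

24.02 W


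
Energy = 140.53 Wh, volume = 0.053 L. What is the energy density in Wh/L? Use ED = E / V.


Volumetric ED = 140.53 Wh / 0.053 L = 2652 Wh/L

2652 Wh/L


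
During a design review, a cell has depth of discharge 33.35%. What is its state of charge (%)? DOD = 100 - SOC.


SOC = 100 - DOD = 100 - 33.35 = 66.65%

66.65%


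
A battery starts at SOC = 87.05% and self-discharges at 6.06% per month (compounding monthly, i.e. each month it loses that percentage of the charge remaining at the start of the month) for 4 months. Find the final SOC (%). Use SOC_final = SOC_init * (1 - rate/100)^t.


decay = (1 - 6.06/100)^4 = 0.77876
SOC_final = 87.05 * 0.77876 = 67.79%

67.79%


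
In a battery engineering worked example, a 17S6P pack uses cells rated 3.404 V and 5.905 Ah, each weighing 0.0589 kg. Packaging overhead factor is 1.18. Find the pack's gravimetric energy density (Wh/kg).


Step 1: V_pack = 17 * 3.404 = 57.868 V
Step 2: C_pack = 6 * 5.905 = 35.43 Ah
Step 3: E_pack = V_pack * C_pack = 57.868 * 35.43 = 2050.3 Wh
Step 4: m_pack = 17 * 6 * 0.0589 * 1.18 = 7.0892 kg
Step 5: ED = E_pack / m_pack = 2050.3 / 7.0892 = 289.2 Wh/kg

289.2 Wh/kg


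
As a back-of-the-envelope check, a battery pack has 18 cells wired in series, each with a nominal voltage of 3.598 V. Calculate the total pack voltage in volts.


Series voltages add: 18 * 3.598 V = 64.764 V

64.764 V


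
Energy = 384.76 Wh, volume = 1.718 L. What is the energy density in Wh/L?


Volumetric ED = 384.76 Wh / 1.718 L = 224.0 Wh/L

224.0 Wh/L


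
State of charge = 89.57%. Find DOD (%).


Complement of SOC: DOD = 100% - 89.57% = 10.43%

10.43%


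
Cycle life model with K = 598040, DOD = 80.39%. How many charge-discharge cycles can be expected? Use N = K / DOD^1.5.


DOD^1.5 = 720.78
N = K / DOD^1.5 = 598040 / 720.78 = 829.7

829.7 cycles


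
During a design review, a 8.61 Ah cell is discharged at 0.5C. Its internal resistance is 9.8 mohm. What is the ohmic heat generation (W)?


Convert: R = 9.8 mohm = 0.0098 ohm
Step 1: I = C_rate * capacity = 0.5 * 8.61 = 4.305 A
Step 2: Q = I^2 * R = 4.305^2 * 0.0098 = 18.533 * 0.0098 = 0.1816 W

0.1816 W


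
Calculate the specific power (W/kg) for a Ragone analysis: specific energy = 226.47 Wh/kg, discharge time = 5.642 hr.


Specific power = 226.47 Wh/kg / 5.642 hr = 40.14 W/kg

40.14 W/kg


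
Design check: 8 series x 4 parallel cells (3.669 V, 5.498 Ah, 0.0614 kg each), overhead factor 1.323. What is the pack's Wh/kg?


Step 1: V_pack = 8 * 3.669 = 29.352 V
Step 2: C_pack = 4 * 5.498 = 21.992 Ah
Step 3: E_pack = V_pack * C_pack = 29.352 * 21.992 = 645.51 Wh
Step 4: m_pack = 8 * 4 * 0.0614 * 1.323 = 2.5994 kg
Step 5: ED = E_pack / m_pack = 645.51 / 2.5994 = 248.3 Wh/kg

248.3 Wh/kg


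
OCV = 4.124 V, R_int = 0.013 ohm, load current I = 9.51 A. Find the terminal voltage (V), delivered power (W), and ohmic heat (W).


Step 1: V_terminal = OCV - I*R = 4.124 - 9.51 * 0.013 = 4.0004 V
Step 2: P_out = V_terminal * I = 4.0004 * 9.51 = 38.04 W
Step 3: Q = I^2 * R = 9.51^2 * 0.013 = 1.176 W

V=4.0004 V, P=38.04 W, Q=1.176 W


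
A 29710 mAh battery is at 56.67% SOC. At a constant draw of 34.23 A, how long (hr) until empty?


Convert: C_total = 29710 mAh = 29.71 Ah
Step 1: remaining = SOC/100 * C_total = 56.67/100 * 29.71 = 16.837 Ah
Step 2: t = remaining / I = 16.837 / 34.23 = 0.4919 hr

0.4919 hr


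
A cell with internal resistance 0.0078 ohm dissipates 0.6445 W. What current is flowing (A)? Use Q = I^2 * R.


I = sqrt(Q / R) = sqrt(0.6445 / 0.0078) = sqrt(82.628) = 9.090 A

9.090 A


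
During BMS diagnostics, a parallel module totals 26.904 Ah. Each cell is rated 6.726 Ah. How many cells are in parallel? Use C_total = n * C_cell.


n = C_total / C_cell = 26.904 / 6.726 = 4

4


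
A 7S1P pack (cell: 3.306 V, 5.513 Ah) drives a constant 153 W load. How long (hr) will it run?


Step 1: E_pack = Ns * V_cell * Np * C_cell = 7 * 3.306 * 1 * 5.513 = 127.58 Wh
Step 2: t = E_pack / P = 127.58 / 153 = 0.8339 hr

0.8339 hr


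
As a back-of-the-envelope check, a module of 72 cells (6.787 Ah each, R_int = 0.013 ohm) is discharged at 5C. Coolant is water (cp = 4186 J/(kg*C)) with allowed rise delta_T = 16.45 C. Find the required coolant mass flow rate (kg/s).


Step 1: I = 5 * 6.787 = 33.935 A
Step 2: Q_cell = I^2 * R = 33.935^2 * 0.013 = 14.971 W
Step 3: Q_total = 72 * 14.971 = 1077.9 W
Step 4: m_dot = Q_total / (cp * dT) = 1077.9 / (4186 * 16.45) = 0.01565 kg/s

0.01565 kg/s


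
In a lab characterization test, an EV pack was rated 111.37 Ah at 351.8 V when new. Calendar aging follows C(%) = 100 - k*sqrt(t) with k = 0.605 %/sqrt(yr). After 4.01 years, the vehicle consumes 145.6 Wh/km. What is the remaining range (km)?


Step 1: capacity retention = 100 - 0.605 * sqrt(4.01) = 100 - 0.605 * 2.0025 = 98.788%
Step 2: C_now = 111.37 * 98.788/100 = 110.02 Ah
Step 3: E_pack = V * C_now = 351.8 * 110.02 = 38705 Wh
Step 4: range = E_pack / consumption = 38705 / 145.6 = 265.8 km

265.8 km


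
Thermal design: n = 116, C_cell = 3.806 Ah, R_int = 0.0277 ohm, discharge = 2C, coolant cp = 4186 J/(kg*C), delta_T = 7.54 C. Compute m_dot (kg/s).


Step 1: I = 2 * 3.806 = 7.612 A
Step 2: Q_cell = I^2 * R = 7.612^2 * 0.0277 = 1.605 W
Step 3: Q_total = 116 * 1.605 = 186.18 W
Step 4: m_dot = Q_total / (cp * dT) = 186.18 / (4186 * 7.54) = 0.005899 kg/s

0.005899 kg/s


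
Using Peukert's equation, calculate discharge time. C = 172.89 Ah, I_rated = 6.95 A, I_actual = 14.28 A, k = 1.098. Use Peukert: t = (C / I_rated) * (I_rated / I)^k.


Step 1: t_rated = C / I_rated = 172.89 / 6.95 = 24.876 hr
Step 2: ratio = 6.95 / 14.28 = 0.48669
Step 3: ratio^k = 0.48669^1.098 = 0.45353
Step 4: t = t_rated * ratio^k = 24.876 * 0.45353 = 11.28 hr

11.28 hr


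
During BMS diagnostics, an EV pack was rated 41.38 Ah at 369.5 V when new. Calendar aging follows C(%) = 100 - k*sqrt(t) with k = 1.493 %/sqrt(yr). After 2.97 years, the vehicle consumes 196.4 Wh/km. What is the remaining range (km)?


Step 1: capacity retention = 100 - 1.493 * sqrt(2.97) = 100 - 1.493 * 1.7234 = 97.427%
Step 2: C_now = 41.38 * 97.427/100 = 40.315 Ah
Step 3: E_pack = V * C_now = 369.5 * 40.315 = 14896 Wh
Step 4: range = E_pack / consumption = 14896 / 196.4 = 75.85 km

75.85 km
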